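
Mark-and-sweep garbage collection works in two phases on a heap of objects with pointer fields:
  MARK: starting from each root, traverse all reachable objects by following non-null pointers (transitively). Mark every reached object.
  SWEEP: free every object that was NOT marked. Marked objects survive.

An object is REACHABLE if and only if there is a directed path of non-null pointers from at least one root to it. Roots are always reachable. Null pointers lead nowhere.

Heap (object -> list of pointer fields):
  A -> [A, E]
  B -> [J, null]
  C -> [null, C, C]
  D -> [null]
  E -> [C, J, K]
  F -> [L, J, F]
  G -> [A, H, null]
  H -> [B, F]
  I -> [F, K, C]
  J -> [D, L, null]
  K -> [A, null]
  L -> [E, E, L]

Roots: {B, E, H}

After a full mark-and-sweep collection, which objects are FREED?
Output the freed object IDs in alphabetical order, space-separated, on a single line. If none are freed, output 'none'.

Roots: B E H
Mark B: refs=J null, marked=B
Mark E: refs=C J K, marked=B E
Mark H: refs=B F, marked=B E H
Mark J: refs=D L null, marked=B E H J
Mark C: refs=null C C, marked=B C E H J
Mark K: refs=A null, marked=B C E H J K
Mark F: refs=L J F, marked=B C E F H J K
Mark D: refs=null, marked=B C D E F H J K
Mark L: refs=E E L, marked=B C D E F H J K L
Mark A: refs=A E, marked=A B C D E F H J K L
Unmarked (collected): G I

Answer: G I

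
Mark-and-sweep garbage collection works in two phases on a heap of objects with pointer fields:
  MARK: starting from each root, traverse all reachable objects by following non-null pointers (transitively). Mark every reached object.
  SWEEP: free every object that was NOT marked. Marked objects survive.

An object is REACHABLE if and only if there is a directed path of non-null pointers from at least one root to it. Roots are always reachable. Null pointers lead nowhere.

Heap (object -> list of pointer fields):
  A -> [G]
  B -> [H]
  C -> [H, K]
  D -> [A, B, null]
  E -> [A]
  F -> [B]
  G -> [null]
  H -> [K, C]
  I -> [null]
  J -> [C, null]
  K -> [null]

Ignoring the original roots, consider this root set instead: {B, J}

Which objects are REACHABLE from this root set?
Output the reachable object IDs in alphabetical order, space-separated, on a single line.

Roots: B J
Mark B: refs=H, marked=B
Mark J: refs=C null, marked=B J
Mark H: refs=K C, marked=B H J
Mark C: refs=H K, marked=B C H J
Mark K: refs=null, marked=B C H J K
Unmarked (collected): A D E F G I

Answer: B C H J K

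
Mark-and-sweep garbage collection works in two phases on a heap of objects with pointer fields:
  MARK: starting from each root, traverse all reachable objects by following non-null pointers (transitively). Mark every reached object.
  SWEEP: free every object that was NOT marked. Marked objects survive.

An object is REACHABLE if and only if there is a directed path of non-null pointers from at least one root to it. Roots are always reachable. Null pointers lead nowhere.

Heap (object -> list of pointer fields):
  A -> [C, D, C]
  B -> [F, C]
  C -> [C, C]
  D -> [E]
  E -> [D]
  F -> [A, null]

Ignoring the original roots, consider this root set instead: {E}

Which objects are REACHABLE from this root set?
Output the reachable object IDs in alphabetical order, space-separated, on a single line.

Answer: D E

Derivation:
Roots: E
Mark E: refs=D, marked=E
Mark D: refs=E, marked=D E
Unmarked (collected): A B C F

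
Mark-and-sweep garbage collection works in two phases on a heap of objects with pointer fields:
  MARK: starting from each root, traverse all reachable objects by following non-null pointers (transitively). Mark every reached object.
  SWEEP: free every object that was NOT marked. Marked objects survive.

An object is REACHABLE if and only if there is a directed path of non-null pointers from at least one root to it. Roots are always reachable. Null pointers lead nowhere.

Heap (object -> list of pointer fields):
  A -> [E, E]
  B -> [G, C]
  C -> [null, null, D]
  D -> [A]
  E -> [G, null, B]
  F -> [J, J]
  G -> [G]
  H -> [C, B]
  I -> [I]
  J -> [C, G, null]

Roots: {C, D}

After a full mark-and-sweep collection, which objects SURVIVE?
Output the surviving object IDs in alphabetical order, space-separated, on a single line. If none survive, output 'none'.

Answer: A B C D E G

Derivation:
Roots: C D
Mark C: refs=null null D, marked=C
Mark D: refs=A, marked=C D
Mark A: refs=E E, marked=A C D
Mark E: refs=G null B, marked=A C D E
Mark G: refs=G, marked=A C D E G
Mark B: refs=G C, marked=A B C D E G
Unmarked (collected): F H I J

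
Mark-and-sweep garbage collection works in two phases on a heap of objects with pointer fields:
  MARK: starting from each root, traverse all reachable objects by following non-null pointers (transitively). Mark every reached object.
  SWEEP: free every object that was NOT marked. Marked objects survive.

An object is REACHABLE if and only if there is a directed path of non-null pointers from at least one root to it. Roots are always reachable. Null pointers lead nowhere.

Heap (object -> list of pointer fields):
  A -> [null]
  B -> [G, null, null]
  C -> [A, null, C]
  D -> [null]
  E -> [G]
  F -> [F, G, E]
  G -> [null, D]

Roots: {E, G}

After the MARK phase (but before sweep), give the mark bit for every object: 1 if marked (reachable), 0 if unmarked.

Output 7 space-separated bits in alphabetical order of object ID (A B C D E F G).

Answer: 0 0 0 1 1 0 1

Derivation:
Roots: E G
Mark E: refs=G, marked=E
Mark G: refs=null D, marked=E G
Mark D: refs=null, marked=D E G
Unmarked (collected): A B C F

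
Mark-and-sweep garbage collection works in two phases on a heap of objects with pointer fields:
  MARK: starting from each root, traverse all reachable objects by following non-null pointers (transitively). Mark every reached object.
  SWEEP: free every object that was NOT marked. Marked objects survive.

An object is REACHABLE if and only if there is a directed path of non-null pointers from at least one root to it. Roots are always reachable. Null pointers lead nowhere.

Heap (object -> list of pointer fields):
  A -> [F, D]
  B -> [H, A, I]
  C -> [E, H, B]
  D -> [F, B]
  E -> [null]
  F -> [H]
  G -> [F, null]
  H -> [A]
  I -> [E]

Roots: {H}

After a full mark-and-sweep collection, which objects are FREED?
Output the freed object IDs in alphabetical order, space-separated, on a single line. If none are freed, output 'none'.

Answer: C G

Derivation:
Roots: H
Mark H: refs=A, marked=H
Mark A: refs=F D, marked=A H
Mark F: refs=H, marked=A F H
Mark D: refs=F B, marked=A D F H
Mark B: refs=H A I, marked=A B D F H
Mark I: refs=E, marked=A B D F H I
Mark E: refs=null, marked=A B D E F H I
Unmarked (collected): C G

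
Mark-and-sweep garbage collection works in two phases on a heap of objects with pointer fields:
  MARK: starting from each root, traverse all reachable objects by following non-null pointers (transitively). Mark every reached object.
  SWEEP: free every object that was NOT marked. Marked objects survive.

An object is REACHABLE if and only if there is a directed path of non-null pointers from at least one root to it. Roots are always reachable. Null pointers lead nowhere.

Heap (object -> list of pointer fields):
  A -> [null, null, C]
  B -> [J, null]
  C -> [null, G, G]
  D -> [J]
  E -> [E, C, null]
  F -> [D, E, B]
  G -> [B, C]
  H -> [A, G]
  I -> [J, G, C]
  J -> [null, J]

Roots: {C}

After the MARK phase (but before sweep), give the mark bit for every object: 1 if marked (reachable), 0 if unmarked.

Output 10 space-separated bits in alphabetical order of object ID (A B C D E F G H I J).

Roots: C
Mark C: refs=null G G, marked=C
Mark G: refs=B C, marked=C G
Mark B: refs=J null, marked=B C G
Mark J: refs=null J, marked=B C G J
Unmarked (collected): A D E F H I

Answer: 0 1 1 0 0 0 1 0 0 1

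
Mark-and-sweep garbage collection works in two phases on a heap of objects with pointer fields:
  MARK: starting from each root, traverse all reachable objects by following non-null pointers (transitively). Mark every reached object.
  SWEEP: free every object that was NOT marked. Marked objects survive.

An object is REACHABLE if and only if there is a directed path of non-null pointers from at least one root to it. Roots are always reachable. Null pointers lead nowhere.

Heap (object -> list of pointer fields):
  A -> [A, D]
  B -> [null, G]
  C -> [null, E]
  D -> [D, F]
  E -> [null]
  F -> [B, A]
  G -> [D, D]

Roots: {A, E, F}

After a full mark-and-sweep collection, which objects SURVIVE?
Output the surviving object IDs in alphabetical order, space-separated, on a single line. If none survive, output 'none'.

Roots: A E F
Mark A: refs=A D, marked=A
Mark E: refs=null, marked=A E
Mark F: refs=B A, marked=A E F
Mark D: refs=D F, marked=A D E F
Mark B: refs=null G, marked=A B D E F
Mark G: refs=D D, marked=A B D E F G
Unmarked (collected): C

Answer: A B D E F G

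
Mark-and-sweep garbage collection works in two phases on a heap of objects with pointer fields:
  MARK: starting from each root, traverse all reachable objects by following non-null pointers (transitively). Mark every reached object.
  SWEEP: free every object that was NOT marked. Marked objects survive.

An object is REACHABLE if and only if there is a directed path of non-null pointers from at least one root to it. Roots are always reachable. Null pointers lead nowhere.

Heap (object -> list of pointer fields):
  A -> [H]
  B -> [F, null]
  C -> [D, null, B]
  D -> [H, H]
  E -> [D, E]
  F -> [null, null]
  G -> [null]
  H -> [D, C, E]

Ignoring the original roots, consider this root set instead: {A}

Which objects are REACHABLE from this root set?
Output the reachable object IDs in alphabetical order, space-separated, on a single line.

Roots: A
Mark A: refs=H, marked=A
Mark H: refs=D C E, marked=A H
Mark D: refs=H H, marked=A D H
Mark C: refs=D null B, marked=A C D H
Mark E: refs=D E, marked=A C D E H
Mark B: refs=F null, marked=A B C D E H
Mark F: refs=null null, marked=A B C D E F H
Unmarked (collected): G

Answer: A B C D E F H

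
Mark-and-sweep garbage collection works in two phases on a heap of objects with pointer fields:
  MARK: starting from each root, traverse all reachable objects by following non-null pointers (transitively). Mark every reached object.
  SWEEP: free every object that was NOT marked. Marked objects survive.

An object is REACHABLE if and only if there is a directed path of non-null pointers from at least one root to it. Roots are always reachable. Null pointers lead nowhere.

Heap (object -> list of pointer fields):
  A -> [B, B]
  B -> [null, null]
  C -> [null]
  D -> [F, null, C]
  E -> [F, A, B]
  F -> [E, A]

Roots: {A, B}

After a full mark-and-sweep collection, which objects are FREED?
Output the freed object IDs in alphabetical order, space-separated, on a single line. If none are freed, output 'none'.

Roots: A B
Mark A: refs=B B, marked=A
Mark B: refs=null null, marked=A B
Unmarked (collected): C D E F

Answer: C D E F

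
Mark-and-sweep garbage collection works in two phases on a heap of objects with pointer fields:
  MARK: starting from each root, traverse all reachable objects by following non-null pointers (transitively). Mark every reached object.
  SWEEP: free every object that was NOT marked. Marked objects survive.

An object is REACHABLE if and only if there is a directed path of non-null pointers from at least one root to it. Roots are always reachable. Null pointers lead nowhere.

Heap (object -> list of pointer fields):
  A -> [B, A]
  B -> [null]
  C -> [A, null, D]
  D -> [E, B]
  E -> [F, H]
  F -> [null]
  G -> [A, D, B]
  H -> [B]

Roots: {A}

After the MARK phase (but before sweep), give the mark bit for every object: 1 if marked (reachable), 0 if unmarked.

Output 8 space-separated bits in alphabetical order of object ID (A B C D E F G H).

Answer: 1 1 0 0 0 0 0 0

Derivation:
Roots: A
Mark A: refs=B A, marked=A
Mark B: refs=null, marked=A B
Unmarked (collected): C D E F G H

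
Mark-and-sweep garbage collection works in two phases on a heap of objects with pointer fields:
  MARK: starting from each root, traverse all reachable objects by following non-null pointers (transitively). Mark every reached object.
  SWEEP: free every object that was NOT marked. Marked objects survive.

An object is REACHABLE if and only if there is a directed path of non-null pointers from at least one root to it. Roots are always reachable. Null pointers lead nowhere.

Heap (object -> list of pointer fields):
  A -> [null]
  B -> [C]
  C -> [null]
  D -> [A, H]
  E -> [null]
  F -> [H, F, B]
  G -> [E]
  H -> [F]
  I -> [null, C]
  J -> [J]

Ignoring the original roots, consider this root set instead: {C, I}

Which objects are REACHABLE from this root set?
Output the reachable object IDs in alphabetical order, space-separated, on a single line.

Roots: C I
Mark C: refs=null, marked=C
Mark I: refs=null C, marked=C I
Unmarked (collected): A B D E F G H J

Answer: C I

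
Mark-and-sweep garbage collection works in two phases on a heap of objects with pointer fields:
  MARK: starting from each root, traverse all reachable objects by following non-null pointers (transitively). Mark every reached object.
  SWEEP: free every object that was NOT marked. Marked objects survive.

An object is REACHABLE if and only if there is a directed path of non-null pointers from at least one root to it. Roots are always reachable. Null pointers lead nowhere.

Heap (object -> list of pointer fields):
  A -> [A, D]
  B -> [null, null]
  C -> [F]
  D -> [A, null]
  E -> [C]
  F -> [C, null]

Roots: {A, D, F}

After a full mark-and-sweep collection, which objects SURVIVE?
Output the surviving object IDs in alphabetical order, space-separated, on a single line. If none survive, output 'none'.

Roots: A D F
Mark A: refs=A D, marked=A
Mark D: refs=A null, marked=A D
Mark F: refs=C null, marked=A D F
Mark C: refs=F, marked=A C D F
Unmarked (collected): B E

Answer: A C D F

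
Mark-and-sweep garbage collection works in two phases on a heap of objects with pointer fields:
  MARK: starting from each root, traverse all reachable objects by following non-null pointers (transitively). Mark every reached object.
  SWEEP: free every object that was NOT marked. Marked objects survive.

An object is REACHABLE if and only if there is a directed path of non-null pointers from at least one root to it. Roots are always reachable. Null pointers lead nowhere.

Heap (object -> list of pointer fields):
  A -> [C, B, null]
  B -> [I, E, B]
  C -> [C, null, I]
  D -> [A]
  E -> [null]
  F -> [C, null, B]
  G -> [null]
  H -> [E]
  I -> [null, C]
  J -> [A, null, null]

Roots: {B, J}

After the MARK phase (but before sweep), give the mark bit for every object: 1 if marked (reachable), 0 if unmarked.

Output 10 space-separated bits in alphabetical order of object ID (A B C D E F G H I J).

Answer: 1 1 1 0 1 0 0 0 1 1

Derivation:
Roots: B J
Mark B: refs=I E B, marked=B
Mark J: refs=A null null, marked=B J
Mark I: refs=null C, marked=B I J
Mark E: refs=null, marked=B E I J
Mark A: refs=C B null, marked=A B E I J
Mark C: refs=C null I, marked=A B C E I J
Unmarked (collected): D F G H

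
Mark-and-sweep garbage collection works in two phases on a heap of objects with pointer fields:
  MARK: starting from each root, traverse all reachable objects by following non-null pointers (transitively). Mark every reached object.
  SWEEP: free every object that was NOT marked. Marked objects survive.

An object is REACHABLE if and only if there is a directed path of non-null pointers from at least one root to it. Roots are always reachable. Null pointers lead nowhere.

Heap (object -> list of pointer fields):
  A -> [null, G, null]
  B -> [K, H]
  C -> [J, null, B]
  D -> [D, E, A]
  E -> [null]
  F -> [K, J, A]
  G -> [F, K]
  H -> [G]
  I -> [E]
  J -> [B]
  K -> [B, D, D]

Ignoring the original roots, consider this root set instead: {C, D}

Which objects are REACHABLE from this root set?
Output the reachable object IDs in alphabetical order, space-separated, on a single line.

Roots: C D
Mark C: refs=J null B, marked=C
Mark D: refs=D E A, marked=C D
Mark J: refs=B, marked=C D J
Mark B: refs=K H, marked=B C D J
Mark E: refs=null, marked=B C D E J
Mark A: refs=null G null, marked=A B C D E J
Mark K: refs=B D D, marked=A B C D E J K
Mark H: refs=G, marked=A B C D E H J K
Mark G: refs=F K, marked=A B C D E G H J K
Mark F: refs=K J A, marked=A B C D E F G H J K
Unmarked (collected): I

Answer: A B C D E F G H J K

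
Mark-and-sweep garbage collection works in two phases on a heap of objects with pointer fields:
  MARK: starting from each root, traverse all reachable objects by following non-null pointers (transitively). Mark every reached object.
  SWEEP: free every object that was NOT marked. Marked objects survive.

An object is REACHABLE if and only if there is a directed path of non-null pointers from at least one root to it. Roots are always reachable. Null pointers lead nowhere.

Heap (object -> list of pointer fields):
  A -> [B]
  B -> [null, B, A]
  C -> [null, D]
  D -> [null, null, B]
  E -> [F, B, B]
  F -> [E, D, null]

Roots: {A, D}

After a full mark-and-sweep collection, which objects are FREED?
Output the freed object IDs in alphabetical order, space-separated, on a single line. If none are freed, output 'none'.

Answer: C E F

Derivation:
Roots: A D
Mark A: refs=B, marked=A
Mark D: refs=null null B, marked=A D
Mark B: refs=null B A, marked=A B D
Unmarked (collected): C E F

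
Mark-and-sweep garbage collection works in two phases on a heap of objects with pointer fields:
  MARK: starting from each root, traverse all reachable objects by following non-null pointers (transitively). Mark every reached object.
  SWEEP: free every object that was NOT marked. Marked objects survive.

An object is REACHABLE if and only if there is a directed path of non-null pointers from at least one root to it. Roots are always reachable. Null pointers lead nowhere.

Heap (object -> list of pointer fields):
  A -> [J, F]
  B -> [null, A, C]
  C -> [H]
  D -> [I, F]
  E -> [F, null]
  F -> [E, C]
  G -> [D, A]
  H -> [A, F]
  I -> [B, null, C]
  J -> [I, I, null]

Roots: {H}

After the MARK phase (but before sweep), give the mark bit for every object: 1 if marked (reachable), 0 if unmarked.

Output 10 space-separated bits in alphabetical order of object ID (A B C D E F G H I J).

Answer: 1 1 1 0 1 1 0 1 1 1

Derivation:
Roots: H
Mark H: refs=A F, marked=H
Mark A: refs=J F, marked=A H
Mark F: refs=E C, marked=A F H
Mark J: refs=I I null, marked=A F H J
Mark E: refs=F null, marked=A E F H J
Mark C: refs=H, marked=A C E F H J
Mark I: refs=B null C, marked=A C E F H I J
Mark B: refs=null A C, marked=A B C E F H I J
Unmarked (collected): D G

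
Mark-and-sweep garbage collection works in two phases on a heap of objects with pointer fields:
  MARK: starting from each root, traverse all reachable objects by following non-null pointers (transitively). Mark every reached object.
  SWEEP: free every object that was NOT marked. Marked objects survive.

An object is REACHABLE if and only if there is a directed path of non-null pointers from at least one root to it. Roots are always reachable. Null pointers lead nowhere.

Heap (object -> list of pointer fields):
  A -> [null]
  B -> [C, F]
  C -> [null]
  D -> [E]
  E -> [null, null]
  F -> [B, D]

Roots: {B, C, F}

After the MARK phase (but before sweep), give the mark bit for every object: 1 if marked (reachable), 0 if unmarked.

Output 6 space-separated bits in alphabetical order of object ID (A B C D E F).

Roots: B C F
Mark B: refs=C F, marked=B
Mark C: refs=null, marked=B C
Mark F: refs=B D, marked=B C F
Mark D: refs=E, marked=B C D F
Mark E: refs=null null, marked=B C D E F
Unmarked (collected): A

Answer: 0 1 1 1 1 1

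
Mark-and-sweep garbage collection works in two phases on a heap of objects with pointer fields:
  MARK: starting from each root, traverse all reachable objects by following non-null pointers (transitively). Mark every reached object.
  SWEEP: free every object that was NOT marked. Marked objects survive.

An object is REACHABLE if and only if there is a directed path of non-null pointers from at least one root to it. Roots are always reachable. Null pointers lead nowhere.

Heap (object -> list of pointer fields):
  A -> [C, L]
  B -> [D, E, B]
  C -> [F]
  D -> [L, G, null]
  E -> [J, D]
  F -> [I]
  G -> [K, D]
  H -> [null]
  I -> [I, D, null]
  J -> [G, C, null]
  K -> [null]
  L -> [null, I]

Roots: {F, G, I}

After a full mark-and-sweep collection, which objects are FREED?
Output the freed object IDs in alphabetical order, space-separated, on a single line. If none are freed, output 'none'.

Answer: A B C E H J

Derivation:
Roots: F G I
Mark F: refs=I, marked=F
Mark G: refs=K D, marked=F G
Mark I: refs=I D null, marked=F G I
Mark K: refs=null, marked=F G I K
Mark D: refs=L G null, marked=D F G I K
Mark L: refs=null I, marked=D F G I K L
Unmarked (collected): A B C E H J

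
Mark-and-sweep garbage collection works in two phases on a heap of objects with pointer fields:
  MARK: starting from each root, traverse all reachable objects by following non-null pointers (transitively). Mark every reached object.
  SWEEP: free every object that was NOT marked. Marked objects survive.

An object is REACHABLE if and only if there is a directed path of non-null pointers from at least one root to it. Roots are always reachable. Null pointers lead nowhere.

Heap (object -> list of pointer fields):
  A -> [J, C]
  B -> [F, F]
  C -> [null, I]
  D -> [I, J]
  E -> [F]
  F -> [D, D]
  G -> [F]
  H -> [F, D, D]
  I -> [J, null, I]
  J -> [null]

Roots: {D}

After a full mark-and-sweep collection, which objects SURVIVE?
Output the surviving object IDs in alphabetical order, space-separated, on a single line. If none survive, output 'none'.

Roots: D
Mark D: refs=I J, marked=D
Mark I: refs=J null I, marked=D I
Mark J: refs=null, marked=D I J
Unmarked (collected): A B C E F G H

Answer: D I J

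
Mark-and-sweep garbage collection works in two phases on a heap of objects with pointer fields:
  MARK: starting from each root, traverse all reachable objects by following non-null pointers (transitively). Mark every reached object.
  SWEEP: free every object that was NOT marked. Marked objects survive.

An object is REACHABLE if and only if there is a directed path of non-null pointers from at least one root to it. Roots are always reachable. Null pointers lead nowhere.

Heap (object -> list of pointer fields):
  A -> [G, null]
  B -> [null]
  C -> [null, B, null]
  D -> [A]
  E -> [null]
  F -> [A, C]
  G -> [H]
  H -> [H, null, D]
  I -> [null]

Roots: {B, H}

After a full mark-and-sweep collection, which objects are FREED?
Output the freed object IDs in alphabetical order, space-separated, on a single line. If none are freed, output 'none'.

Roots: B H
Mark B: refs=null, marked=B
Mark H: refs=H null D, marked=B H
Mark D: refs=A, marked=B D H
Mark A: refs=G null, marked=A B D H
Mark G: refs=H, marked=A B D G H
Unmarked (collected): C E F I

Answer: C E F I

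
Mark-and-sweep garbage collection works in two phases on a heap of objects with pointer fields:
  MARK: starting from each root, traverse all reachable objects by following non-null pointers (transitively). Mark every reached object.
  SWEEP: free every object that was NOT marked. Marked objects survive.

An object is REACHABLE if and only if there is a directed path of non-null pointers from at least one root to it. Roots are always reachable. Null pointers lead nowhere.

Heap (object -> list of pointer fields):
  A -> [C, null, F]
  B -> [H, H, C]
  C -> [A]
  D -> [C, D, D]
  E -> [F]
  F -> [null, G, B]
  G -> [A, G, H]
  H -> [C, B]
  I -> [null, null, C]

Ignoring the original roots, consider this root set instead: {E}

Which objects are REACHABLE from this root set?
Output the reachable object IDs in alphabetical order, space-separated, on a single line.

Answer: A B C E F G H

Derivation:
Roots: E
Mark E: refs=F, marked=E
Mark F: refs=null G B, marked=E F
Mark G: refs=A G H, marked=E F G
Mark B: refs=H H C, marked=B E F G
Mark A: refs=C null F, marked=A B E F G
Mark H: refs=C B, marked=A B E F G H
Mark C: refs=A, marked=A B C E F G H
Unmarked (collected): D I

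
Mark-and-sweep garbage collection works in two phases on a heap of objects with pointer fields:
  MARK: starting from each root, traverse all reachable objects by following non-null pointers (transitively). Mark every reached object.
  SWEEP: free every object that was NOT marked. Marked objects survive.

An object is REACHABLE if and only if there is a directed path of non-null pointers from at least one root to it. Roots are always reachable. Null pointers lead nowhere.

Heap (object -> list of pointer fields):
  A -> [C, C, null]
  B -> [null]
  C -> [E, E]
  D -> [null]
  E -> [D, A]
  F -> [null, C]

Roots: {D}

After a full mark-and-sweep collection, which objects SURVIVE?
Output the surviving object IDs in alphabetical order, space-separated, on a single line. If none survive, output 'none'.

Answer: D

Derivation:
Roots: D
Mark D: refs=null, marked=D
Unmarked (collected): A B C E F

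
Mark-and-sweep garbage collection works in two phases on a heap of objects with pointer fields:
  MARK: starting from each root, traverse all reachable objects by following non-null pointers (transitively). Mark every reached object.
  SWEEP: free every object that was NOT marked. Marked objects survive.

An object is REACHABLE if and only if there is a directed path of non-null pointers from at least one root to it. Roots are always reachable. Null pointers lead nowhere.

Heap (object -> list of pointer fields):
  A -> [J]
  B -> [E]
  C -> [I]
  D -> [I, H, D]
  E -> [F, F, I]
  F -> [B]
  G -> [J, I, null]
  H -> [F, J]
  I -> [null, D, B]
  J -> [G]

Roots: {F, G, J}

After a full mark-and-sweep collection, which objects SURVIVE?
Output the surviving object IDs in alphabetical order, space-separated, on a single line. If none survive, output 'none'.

Roots: F G J
Mark F: refs=B, marked=F
Mark G: refs=J I null, marked=F G
Mark J: refs=G, marked=F G J
Mark B: refs=E, marked=B F G J
Mark I: refs=null D B, marked=B F G I J
Mark E: refs=F F I, marked=B E F G I J
Mark D: refs=I H D, marked=B D E F G I J
Mark H: refs=F J, marked=B D E F G H I J
Unmarked (collected): A C

Answer: B D E F G H I J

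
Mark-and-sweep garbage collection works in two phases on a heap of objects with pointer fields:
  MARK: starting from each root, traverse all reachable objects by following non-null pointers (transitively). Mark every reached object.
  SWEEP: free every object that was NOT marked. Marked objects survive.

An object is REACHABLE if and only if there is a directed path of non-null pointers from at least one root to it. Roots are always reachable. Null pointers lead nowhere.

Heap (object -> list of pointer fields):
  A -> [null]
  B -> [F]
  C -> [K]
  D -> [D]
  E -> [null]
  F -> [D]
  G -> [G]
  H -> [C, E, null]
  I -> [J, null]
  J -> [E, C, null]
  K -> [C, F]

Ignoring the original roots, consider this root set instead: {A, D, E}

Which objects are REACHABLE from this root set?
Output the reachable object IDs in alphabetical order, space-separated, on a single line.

Answer: A D E

Derivation:
Roots: A D E
Mark A: refs=null, marked=A
Mark D: refs=D, marked=A D
Mark E: refs=null, marked=A D E
Unmarked (collected): B C F G H I J K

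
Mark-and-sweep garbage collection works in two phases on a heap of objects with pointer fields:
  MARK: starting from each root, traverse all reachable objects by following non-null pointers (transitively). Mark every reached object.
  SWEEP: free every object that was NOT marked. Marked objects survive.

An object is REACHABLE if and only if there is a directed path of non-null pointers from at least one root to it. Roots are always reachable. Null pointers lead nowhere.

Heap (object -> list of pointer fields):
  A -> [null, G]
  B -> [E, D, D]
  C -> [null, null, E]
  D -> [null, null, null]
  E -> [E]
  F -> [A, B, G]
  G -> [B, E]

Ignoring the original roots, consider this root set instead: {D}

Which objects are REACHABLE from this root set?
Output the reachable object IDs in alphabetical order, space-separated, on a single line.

Answer: D

Derivation:
Roots: D
Mark D: refs=null null null, marked=D
Unmarked (collected): A B C E F G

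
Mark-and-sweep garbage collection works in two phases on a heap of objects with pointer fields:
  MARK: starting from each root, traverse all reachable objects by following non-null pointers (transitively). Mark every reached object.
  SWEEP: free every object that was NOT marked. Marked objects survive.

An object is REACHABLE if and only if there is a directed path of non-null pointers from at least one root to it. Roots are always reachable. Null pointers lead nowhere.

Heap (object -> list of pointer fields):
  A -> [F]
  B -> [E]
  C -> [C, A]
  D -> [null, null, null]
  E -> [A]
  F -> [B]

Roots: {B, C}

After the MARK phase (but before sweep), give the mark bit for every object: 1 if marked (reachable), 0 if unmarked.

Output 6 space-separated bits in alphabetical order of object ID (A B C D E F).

Roots: B C
Mark B: refs=E, marked=B
Mark C: refs=C A, marked=B C
Mark E: refs=A, marked=B C E
Mark A: refs=F, marked=A B C E
Mark F: refs=B, marked=A B C E F
Unmarked (collected): D

Answer: 1 1 1 0 1 1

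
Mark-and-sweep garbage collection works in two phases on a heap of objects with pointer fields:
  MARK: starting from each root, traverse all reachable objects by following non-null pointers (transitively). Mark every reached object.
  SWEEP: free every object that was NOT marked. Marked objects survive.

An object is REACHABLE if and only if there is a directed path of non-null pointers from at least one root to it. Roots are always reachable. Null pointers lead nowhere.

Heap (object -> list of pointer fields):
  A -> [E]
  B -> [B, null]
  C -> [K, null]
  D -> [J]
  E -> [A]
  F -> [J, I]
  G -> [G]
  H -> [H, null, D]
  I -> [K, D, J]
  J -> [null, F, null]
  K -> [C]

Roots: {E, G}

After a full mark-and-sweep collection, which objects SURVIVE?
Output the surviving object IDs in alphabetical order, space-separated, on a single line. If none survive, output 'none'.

Roots: E G
Mark E: refs=A, marked=E
Mark G: refs=G, marked=E G
Mark A: refs=E, marked=A E G
Unmarked (collected): B C D F H I J K

Answer: A E G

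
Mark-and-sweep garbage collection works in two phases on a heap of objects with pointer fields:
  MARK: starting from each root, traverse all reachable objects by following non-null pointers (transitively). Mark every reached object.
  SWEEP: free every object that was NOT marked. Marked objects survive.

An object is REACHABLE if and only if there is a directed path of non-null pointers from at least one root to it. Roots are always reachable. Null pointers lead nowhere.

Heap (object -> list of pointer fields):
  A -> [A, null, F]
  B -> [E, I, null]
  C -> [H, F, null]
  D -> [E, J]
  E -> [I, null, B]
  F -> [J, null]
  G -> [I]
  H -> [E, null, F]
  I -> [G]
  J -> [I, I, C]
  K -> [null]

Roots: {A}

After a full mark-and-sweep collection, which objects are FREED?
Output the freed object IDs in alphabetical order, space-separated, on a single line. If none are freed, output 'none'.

Roots: A
Mark A: refs=A null F, marked=A
Mark F: refs=J null, marked=A F
Mark J: refs=I I C, marked=A F J
Mark I: refs=G, marked=A F I J
Mark C: refs=H F null, marked=A C F I J
Mark G: refs=I, marked=A C F G I J
Mark H: refs=E null F, marked=A C F G H I J
Mark E: refs=I null B, marked=A C E F G H I J
Mark B: refs=E I null, marked=A B C E F G H I J
Unmarked (collected): D K

Answer: D K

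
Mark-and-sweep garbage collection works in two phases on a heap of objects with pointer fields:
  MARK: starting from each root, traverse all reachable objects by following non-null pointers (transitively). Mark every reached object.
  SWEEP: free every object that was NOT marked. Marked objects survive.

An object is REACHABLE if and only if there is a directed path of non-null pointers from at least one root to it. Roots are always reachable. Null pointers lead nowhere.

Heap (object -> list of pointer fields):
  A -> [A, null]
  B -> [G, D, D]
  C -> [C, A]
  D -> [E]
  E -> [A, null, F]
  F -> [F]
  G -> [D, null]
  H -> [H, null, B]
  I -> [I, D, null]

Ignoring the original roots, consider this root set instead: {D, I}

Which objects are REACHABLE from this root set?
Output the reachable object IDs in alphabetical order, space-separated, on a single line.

Roots: D I
Mark D: refs=E, marked=D
Mark I: refs=I D null, marked=D I
Mark E: refs=A null F, marked=D E I
Mark A: refs=A null, marked=A D E I
Mark F: refs=F, marked=A D E F I
Unmarked (collected): B C G H

Answer: A D E F I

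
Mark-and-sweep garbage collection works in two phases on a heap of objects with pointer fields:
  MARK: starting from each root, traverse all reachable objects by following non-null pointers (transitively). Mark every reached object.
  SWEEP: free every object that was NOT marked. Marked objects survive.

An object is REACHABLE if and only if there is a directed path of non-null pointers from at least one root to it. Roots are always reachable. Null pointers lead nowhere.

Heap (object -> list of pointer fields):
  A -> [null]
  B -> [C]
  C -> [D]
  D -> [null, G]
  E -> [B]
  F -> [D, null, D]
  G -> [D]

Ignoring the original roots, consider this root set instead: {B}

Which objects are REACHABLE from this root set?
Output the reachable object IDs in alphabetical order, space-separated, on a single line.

Answer: B C D G

Derivation:
Roots: B
Mark B: refs=C, marked=B
Mark C: refs=D, marked=B C
Mark D: refs=null G, marked=B C D
Mark G: refs=D, marked=B C D G
Unmarked (collected): A E F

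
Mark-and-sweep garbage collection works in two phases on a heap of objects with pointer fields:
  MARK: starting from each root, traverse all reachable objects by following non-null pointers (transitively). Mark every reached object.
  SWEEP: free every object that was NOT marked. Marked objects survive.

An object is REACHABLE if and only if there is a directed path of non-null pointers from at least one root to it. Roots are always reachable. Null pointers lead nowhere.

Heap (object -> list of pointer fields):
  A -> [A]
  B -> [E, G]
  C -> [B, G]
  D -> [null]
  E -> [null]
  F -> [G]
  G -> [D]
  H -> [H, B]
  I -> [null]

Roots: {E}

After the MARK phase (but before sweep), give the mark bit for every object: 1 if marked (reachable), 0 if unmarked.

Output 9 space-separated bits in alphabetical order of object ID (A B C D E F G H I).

Roots: E
Mark E: refs=null, marked=E
Unmarked (collected): A B C D F G H I

Answer: 0 0 0 0 1 0 0 0 0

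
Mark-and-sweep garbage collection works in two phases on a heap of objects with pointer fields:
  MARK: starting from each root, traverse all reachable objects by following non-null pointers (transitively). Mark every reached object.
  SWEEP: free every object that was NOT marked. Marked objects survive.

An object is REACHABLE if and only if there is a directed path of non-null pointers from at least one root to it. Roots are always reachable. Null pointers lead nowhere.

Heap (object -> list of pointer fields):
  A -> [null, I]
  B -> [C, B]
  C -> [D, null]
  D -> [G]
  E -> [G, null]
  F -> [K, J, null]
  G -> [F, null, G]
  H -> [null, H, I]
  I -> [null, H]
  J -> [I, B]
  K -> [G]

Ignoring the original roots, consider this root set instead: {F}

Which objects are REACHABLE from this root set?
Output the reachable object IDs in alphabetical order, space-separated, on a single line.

Roots: F
Mark F: refs=K J null, marked=F
Mark K: refs=G, marked=F K
Mark J: refs=I B, marked=F J K
Mark G: refs=F null G, marked=F G J K
Mark I: refs=null H, marked=F G I J K
Mark B: refs=C B, marked=B F G I J K
Mark H: refs=null H I, marked=B F G H I J K
Mark C: refs=D null, marked=B C F G H I J K
Mark D: refs=G, marked=B C D F G H I J K
Unmarked (collected): A E

Answer: B C D F G H I J K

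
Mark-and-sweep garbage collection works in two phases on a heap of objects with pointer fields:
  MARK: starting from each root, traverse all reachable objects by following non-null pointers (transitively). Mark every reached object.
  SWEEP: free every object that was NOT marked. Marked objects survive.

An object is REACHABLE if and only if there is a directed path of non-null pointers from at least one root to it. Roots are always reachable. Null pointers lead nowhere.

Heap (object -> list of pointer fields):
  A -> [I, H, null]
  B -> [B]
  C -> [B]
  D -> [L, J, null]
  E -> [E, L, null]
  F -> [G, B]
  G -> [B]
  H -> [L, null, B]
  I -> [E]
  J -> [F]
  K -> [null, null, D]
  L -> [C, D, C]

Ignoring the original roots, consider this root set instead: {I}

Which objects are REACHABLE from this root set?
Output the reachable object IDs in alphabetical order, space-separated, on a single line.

Answer: B C D E F G I J L

Derivation:
Roots: I
Mark I: refs=E, marked=I
Mark E: refs=E L null, marked=E I
Mark L: refs=C D C, marked=E I L
Mark C: refs=B, marked=C E I L
Mark D: refs=L J null, marked=C D E I L
Mark B: refs=B, marked=B C D E I L
Mark J: refs=F, marked=B C D E I J L
Mark F: refs=G B, marked=B C D E F I J L
Mark G: refs=B, marked=B C D E F G I J L
Unmarked (collected): A H K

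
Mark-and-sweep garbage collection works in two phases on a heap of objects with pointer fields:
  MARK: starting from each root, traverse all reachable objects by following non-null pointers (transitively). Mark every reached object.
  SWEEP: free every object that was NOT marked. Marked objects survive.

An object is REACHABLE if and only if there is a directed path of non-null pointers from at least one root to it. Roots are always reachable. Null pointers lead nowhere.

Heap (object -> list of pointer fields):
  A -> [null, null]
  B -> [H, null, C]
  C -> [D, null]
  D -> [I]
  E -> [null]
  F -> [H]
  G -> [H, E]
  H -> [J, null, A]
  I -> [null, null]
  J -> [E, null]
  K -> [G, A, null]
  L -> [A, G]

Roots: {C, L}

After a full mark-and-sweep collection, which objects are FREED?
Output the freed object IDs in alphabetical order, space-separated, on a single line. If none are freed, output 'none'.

Answer: B F K

Derivation:
Roots: C L
Mark C: refs=D null, marked=C
Mark L: refs=A G, marked=C L
Mark D: refs=I, marked=C D L
Mark A: refs=null null, marked=A C D L
Mark G: refs=H E, marked=A C D G L
Mark I: refs=null null, marked=A C D G I L
Mark H: refs=J null A, marked=A C D G H I L
Mark E: refs=null, marked=A C D E G H I L
Mark J: refs=E null, marked=A C D E G H I J L
Unmarked (collected): B F K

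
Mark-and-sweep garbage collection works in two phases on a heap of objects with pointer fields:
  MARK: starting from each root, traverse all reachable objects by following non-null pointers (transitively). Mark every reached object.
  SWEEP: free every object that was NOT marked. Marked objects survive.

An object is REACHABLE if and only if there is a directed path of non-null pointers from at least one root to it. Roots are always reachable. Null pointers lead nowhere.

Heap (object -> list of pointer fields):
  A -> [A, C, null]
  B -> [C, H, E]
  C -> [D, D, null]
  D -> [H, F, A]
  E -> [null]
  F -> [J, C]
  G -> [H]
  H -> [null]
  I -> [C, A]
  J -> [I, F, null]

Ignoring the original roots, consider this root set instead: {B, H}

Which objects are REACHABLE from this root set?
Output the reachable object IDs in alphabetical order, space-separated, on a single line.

Answer: A B C D E F H I J

Derivation:
Roots: B H
Mark B: refs=C H E, marked=B
Mark H: refs=null, marked=B H
Mark C: refs=D D null, marked=B C H
Mark E: refs=null, marked=B C E H
Mark D: refs=H F A, marked=B C D E H
Mark F: refs=J C, marked=B C D E F H
Mark A: refs=A C null, marked=A B C D E F H
Mark J: refs=I F null, marked=A B C D E F H J
Mark I: refs=C A, marked=A B C D E F H I J
Unmarked (collected): G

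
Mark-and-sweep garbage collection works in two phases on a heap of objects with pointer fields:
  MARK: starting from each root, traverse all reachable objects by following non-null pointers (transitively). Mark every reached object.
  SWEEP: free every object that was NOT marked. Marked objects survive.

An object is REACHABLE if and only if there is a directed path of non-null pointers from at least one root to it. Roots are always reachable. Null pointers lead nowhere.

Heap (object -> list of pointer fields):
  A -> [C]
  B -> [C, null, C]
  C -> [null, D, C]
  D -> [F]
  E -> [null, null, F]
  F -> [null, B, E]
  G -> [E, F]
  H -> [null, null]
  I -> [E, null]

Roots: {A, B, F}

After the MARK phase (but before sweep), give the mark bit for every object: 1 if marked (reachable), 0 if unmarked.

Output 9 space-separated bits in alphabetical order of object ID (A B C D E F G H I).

Roots: A B F
Mark A: refs=C, marked=A
Mark B: refs=C null C, marked=A B
Mark F: refs=null B E, marked=A B F
Mark C: refs=null D C, marked=A B C F
Mark E: refs=null null F, marked=A B C E F
Mark D: refs=F, marked=A B C D E F
Unmarked (collected): G H I

Answer: 1 1 1 1 1 1 0 0 0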